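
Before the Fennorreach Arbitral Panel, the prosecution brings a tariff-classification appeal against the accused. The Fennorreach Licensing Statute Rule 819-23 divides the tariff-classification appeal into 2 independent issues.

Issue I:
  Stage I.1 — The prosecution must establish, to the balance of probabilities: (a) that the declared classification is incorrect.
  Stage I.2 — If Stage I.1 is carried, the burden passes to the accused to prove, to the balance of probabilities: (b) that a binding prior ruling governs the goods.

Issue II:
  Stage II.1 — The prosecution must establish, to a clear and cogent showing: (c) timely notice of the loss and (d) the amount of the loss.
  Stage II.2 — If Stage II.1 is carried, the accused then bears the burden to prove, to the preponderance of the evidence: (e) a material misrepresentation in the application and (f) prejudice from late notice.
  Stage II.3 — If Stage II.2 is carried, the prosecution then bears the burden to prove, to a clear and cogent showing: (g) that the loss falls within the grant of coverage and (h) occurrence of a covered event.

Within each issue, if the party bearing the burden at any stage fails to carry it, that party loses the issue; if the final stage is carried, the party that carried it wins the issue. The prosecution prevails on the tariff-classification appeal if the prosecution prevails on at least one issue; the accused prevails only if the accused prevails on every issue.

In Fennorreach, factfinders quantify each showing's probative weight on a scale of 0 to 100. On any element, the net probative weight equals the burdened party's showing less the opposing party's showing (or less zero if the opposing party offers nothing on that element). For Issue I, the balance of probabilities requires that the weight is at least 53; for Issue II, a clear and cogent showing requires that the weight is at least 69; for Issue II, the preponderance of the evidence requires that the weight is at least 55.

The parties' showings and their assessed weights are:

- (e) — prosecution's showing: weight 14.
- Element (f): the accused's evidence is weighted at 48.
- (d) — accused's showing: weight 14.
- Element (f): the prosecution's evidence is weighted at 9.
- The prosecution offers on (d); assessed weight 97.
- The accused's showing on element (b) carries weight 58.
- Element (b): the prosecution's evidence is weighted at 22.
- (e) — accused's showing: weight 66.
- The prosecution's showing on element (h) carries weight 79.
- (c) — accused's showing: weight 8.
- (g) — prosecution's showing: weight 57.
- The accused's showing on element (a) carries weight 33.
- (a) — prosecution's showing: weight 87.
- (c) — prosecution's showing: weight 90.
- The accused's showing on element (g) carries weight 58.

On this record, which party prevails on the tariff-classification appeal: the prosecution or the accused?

prosecution

— Issue I —
Stage I.1 — burden on prosecution; standard: the balance of probabilities (weight is at least 53).
    (a): 87 − 33 = 54 ≥ 53 [met]
  All elements met. The burden passes to the accused.
Stage I.2 — burden on accused; standard: the balance of probabilities (weight is at least 53).
    (b): 58 − 22 = 36 < 53 [not met]
  Stage I.2 not carried; the accused fails its burden.
The analysis ends at Stage I.2; the prosecution prevails on this issue.
— Issue II —
At Stage II.1 the prosecution must meet a clear and cogent showing (weight is at least 69): on (c) the weight is 90 less the opposing 8 gives net 82, ≥ 69, so (c) meets the standard; on (d) the weight is 97 less the opposing 14 gives net 83, which does reach 69, so (d) meets the standard.
  Stage II.1 carried; the burden shifts to the accused.
At Stage II.2 the accused must meet the preponderance of the evidence (weight is at least 55): on (e) the weight is 66 less the opposing 14 gives net 52, < 55, so (e) does not meet the standard; on (f) the weight is 48 less the opposing 9 gives net 39, < 55, so (f) does not meet the standard.
  Not every element is met, so the accused fails to carry Stage II.2.
The prosecution prevails on this issue.
Per-issue: Issue I → prosecution; Issue II → prosecution. The prosecution must prevail on at least one issue; overall, the prosecution prevails.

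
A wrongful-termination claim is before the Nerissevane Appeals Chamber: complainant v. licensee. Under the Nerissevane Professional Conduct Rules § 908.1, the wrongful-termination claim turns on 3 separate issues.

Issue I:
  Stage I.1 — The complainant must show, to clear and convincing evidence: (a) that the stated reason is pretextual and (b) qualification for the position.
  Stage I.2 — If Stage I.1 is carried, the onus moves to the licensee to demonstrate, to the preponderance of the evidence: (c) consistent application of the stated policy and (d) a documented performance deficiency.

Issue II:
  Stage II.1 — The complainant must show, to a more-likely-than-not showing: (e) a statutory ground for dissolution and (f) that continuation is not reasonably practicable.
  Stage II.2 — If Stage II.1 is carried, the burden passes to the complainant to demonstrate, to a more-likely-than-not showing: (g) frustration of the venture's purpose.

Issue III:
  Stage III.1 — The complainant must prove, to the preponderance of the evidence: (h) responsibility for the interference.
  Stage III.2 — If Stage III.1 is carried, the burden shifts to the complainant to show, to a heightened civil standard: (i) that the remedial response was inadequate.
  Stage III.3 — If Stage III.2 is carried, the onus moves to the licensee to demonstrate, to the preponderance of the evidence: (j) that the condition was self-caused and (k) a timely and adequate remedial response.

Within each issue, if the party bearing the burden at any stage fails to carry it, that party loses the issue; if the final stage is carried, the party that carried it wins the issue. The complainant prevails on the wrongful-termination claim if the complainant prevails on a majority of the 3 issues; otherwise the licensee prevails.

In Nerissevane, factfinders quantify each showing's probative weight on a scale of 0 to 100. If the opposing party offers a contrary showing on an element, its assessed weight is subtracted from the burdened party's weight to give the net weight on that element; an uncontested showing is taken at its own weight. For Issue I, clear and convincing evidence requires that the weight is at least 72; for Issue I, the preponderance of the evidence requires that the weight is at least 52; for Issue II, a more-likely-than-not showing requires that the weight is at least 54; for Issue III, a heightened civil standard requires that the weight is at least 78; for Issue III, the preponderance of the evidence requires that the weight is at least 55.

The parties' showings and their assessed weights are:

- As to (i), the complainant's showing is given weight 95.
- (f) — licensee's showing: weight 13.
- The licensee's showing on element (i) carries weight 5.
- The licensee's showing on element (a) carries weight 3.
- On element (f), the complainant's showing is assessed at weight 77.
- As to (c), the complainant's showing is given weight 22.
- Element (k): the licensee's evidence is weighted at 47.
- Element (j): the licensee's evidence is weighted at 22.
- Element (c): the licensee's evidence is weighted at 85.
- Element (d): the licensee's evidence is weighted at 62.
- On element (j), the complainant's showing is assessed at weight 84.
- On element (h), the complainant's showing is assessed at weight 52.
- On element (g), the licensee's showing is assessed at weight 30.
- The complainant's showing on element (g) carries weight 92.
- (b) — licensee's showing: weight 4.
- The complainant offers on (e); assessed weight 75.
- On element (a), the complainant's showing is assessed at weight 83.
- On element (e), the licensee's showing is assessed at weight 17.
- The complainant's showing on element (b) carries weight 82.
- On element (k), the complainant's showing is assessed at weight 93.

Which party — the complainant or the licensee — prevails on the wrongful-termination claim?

— Issue I —
At Stage I.1 the complainant must meet clear and convincing evidence (weight is at least 72): on (a) the weight is 83 less the opposing 3 gives net 80, which does reach 72, so (a) meets the standard; on (b) the weight is 82 less the opposing 4 gives net 78, which does reach 72, so (b) meets the standard.
  All elements met. The burden passes to the licensee.
At Stage I.2 the licensee must meet the preponderance of the evidence (weight is at least 52): on (c) the weight is 85 less the opposing 22 gives net 63, which does reach 52, so (c) meets the standard; on (d) the weight is 62, ≥ 52, so (d) meets the standard.
  The licensee carries the last stage.
Every stage carried; the licensee prevails on this issue.
— Issue II —
Stage II.1 (complainant, a more-likely-than-not showing, weight is at least 54): (e) net 75−17=58 ≥ 54 — meets; (f) net 77−13=64 ≥ 54 — meets.
  Stage II.1 carried; the burden remains with the complainant.
Stage II.2 (complainant, a more-likely-than-not showing, weight is at least 54): (g) net 92−30=62 ≥ 54 — meets.
  Stage II.2 carried; the final stage is satisfied.
With every stage satisfied, the complainant prevails on this issue.
— Issue III —
Stage III.1 (complainant, the preponderance of the evidence, weight is at least 55): (h) 52 < 55 — fails.
  Not every element is met, so the complainant fails to carry Stage III.1.
So the licensee prevails on this issue.
Per-issue: Issue I → licensee; Issue II → complainant; Issue III → licensee. The complainant must prevail on a majority of issues; overall, the licensee prevails.

licensee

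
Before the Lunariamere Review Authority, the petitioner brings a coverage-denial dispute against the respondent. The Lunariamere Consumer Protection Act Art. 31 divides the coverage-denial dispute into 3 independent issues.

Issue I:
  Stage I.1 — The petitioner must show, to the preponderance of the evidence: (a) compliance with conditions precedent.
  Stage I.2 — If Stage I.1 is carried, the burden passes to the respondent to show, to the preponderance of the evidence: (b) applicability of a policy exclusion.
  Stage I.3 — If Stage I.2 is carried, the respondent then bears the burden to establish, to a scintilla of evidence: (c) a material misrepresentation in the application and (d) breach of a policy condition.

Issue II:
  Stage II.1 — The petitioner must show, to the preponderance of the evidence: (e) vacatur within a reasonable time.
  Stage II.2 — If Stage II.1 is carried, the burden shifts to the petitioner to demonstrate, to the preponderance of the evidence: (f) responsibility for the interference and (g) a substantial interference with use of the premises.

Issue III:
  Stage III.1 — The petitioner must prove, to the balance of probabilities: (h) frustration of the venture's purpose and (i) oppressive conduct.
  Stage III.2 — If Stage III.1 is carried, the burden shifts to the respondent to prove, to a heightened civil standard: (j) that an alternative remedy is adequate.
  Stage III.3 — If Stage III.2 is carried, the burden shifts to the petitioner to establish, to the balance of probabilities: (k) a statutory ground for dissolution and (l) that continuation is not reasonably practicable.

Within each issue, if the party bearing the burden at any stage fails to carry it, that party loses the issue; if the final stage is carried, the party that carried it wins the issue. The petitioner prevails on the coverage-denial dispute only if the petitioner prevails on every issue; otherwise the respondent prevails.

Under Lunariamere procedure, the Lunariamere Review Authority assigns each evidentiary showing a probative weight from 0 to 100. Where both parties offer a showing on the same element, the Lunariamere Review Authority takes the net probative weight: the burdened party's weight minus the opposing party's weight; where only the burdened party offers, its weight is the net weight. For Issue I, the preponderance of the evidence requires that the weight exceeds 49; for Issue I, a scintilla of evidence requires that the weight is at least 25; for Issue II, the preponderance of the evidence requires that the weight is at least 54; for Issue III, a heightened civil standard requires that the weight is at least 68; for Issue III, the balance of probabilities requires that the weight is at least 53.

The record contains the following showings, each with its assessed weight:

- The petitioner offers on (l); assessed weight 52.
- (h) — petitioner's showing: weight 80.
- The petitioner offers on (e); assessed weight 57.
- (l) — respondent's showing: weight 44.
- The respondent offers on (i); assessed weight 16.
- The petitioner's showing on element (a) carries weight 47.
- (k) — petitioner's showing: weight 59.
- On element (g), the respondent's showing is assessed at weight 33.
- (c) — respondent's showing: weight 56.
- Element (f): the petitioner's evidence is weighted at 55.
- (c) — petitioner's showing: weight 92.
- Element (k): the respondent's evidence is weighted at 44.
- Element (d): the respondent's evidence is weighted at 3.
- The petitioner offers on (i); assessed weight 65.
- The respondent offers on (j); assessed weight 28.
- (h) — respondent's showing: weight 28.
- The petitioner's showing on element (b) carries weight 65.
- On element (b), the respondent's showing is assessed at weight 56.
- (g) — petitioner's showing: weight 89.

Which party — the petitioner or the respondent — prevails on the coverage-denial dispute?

respondent

— Issue I —
Stage I.1 (petitioner, the preponderance of the evidence, weight exceeds 49): (a) 47 ≤ 49 — fails.
  The petitioner does not carry Stage I.1.
The analysis ends at Stage I.1; the respondent prevails on this issue.
— Issue II —
Stage II.1 — burden on petitioner; standard: the preponderance of the evidence (weight is at least 54).
    (e): 57 ≥ 54 [met]
  Stage II.1 carried; the burden remains with the petitioner.
Stage II.2 — burden on petitioner; standard: the preponderance of the evidence (weight is at least 54).
    (f): 55 ≥ 54 [met]
    (g): 89 − 33 = 56 ≥ 54 [met]
  The petitioner carries the last stage.
With every stage satisfied, the petitioner prevails on this issue.
— Issue III —
Stage III.1 (petitioner, the balance of probabilities, weight is at least 53): (h) net 80−28=52 < 53 — fails; (i) net 65−16=49 < 53 — fails.
  The petitioner does not carry Stage III.1.
So the respondent prevails on this issue.
Per-issue: Issue I → respondent; Issue II → petitioner; Issue III → respondent. The petitioner must prevail on every issue; overall, the respondent prevails.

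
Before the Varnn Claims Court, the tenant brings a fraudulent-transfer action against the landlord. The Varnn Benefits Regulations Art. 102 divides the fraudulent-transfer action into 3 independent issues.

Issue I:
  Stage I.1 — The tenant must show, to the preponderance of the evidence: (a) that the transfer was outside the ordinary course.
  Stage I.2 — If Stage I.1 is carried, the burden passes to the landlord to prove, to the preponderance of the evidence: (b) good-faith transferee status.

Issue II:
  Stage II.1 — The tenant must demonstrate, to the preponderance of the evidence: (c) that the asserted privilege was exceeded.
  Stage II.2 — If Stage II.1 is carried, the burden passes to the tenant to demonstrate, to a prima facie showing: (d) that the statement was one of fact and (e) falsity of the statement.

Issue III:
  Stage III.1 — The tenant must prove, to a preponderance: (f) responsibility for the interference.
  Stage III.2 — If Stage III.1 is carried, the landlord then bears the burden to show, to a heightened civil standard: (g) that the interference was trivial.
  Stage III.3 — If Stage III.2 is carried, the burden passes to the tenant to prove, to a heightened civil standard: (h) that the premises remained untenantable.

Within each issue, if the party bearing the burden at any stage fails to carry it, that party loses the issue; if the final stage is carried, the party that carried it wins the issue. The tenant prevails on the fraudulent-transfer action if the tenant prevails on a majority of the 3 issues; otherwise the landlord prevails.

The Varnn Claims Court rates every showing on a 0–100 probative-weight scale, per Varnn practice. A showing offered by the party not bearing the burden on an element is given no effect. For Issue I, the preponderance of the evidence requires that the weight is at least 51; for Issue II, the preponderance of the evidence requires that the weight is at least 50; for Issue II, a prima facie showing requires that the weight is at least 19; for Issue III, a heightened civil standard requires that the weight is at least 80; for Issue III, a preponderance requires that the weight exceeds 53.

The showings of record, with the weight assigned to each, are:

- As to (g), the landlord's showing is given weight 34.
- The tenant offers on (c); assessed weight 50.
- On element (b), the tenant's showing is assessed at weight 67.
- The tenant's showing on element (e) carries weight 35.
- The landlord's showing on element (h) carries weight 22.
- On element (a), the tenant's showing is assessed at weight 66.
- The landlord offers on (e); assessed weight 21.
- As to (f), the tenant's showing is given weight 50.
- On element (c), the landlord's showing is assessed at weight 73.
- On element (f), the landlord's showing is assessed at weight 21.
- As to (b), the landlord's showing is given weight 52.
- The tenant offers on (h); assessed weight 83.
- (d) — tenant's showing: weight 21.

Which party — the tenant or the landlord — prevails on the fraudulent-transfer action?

— Issue I —
At Stage I.1 the tenant must meet the preponderance of the evidence (weight is at least 51): on (a) the weight is 66, which does reach 51, so (a) meets the standard.
  Stage I.1 carried; the burden shifts to the landlord.
At Stage I.2 the landlord must meet the preponderance of the evidence (weight is at least 51): on (b) the weight is 52 (the tenant's 67 is given no effect), ≥ 51, so (b) meets the standard.
  Stage I.2 carried; the final stage is satisfied.
Every stage carried; the landlord prevails on this issue.
— Issue II —
Stage II.1 — burden on tenant; standard: the preponderance of the evidence (weight is at least 50).
    (c): 50 (landlord's 73 disregarded) ≥ 50 [met]
  All elements met. The tenant retains the burden for Stage II.2.
Stage II.2 — burden on tenant; standard: a prima facie showing (weight is at least 19).
    (d): 21 ≥ 19 [met]
    (e): 35 (landlord's 21 disregarded) ≥ 19 [met]
  All elements met at the final stage.
All stages carried — the tenant prevails on this issue.
— Issue III —
Stage III.1 (tenant, a preponderance, weight exceeds 53): (f) 50 (landlord's 21 disregarded) ≤ 53 — fails.
  Stage III.1 not carried; the tenant fails its burden.
So the landlord prevails on this issue.
Per-issue: Issue I → landlord; Issue II → tenant; Issue III → landlord. The tenant must prevail on a majority of issues; overall, the landlord prevails.

landlord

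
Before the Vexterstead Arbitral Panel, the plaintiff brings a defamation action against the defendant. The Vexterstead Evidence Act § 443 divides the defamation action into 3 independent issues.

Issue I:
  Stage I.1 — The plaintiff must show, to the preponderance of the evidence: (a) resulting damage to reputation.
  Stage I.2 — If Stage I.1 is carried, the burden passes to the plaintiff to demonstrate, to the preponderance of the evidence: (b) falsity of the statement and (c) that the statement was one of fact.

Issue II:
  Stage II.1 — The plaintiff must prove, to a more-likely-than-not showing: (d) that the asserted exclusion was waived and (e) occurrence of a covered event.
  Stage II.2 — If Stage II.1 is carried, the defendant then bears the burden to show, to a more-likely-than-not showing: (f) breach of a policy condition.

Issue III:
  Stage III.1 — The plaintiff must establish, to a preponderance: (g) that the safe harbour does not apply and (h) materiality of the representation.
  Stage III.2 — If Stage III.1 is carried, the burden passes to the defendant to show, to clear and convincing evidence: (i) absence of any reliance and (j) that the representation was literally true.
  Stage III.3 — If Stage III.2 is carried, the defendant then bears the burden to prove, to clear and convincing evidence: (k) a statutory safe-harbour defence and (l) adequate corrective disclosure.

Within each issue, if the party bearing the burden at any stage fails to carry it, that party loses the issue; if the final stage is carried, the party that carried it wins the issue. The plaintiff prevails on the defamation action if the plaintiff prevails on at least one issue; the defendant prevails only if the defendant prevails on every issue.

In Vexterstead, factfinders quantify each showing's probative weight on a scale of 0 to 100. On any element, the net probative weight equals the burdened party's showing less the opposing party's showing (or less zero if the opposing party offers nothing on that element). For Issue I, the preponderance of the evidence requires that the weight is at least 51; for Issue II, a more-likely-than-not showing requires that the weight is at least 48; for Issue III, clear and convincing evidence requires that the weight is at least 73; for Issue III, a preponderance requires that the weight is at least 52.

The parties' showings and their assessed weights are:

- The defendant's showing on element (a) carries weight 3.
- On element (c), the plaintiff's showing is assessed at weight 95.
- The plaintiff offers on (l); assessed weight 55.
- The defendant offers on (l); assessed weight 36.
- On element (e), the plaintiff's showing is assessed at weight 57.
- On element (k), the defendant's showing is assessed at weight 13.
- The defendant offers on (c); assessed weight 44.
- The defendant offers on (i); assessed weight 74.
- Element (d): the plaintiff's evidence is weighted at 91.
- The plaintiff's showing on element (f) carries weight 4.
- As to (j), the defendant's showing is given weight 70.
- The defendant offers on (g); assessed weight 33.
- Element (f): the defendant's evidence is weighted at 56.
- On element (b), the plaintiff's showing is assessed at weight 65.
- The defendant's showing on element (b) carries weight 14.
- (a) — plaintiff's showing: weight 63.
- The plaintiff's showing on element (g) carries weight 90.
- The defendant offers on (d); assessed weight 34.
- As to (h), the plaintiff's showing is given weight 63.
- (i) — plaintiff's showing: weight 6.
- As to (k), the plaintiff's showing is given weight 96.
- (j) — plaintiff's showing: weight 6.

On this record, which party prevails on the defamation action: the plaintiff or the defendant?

— Issue I —
Stage I.1 — burden on plaintiff; standard: the preponderance of the evidence (weight is at least 51).
    (a): 63 − 3 = 60 ≥ 51 [met]
  All elements met. The plaintiff retains the burden for Stage I.2.
Stage I.2 — burden on plaintiff; standard: the preponderance of the evidence (weight is at least 51).
    (b): 65 − 14 = 51 ≥ 51 [met]
    (c): 95 − 44 = 51 ≥ 51 [met]
  Stage I.2 carried; the final stage is satisfied.
Every stage carried; the plaintiff prevails on this issue.
— Issue II —
Stage II.1 (plaintiff, a more-likely-than-not showing, weight is at least 48): (d) net 91−34=57 ≥ 48 — meets; (e) 57 ≥ 48 — meets.
  All elements met. The burden passes to the defendant.
Stage II.2 (defendant, a more-likely-than-not showing, weight is at least 48): (f) net 56−4=52 ≥ 48 — meets.
  Stage II.2 carried; the final stage is satisfied.
Every stage carried; the defendant prevails on this issue.
— Issue III —
At Stage III.1 the plaintiff must meet a preponderance (weight is at least 52): on (g) the weight is 90 less the opposing 33 gives net 57, ≥ 52, so (g) meets the standard; on (h) the weight is 63, ≥ 52, so (h) meets the standard.
  The plaintiff carries Stage III.1; the defendant now bears the burden.
At Stage III.2 the defendant must meet clear and convincing evidence (weight is at least 73): on (i) the weight is 74 less the opposing 6 gives net 68, which does not reach 73, so (i) does not meet the standard; on (j) the weight is 70 less the opposing 6 gives net 64, < 73, so (j) does not meet the standard.
  Stage III.2 not carried; the defendant fails its burden.
So the plaintiff prevails on this issue.
Per-issue: Issue I → plaintiff; Issue II → defendant; Issue III → plaintiff. The plaintiff must prevail on at least one issue; overall, the plaintiff prevails.

plaintiff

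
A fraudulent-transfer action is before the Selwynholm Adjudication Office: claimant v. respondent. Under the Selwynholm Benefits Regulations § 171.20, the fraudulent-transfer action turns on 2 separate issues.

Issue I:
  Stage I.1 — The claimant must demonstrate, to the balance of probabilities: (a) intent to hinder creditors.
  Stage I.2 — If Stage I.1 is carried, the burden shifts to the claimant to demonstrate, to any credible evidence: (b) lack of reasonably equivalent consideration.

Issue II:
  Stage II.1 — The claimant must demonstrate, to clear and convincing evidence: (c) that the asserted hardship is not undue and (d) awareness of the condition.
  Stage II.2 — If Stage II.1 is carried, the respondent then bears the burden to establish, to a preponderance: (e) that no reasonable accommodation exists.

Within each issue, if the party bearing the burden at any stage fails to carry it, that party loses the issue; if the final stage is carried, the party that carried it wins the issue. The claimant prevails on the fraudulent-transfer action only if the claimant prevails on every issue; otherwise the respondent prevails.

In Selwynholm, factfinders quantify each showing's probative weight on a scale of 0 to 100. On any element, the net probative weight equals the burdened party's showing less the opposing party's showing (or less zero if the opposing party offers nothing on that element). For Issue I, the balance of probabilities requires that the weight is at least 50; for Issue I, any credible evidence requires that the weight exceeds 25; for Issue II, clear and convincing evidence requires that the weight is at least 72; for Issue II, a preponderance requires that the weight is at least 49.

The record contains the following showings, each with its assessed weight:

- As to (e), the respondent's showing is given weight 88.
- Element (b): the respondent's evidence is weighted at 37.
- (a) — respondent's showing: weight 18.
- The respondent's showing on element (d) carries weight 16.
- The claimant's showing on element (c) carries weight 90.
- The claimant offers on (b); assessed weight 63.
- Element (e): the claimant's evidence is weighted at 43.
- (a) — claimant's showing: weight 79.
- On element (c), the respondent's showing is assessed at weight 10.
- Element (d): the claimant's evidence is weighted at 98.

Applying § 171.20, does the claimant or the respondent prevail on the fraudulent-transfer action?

— Issue I —
Stage I.1 — burden on claimant; standard: the balance of probabilities (weight is at least 50).
    (a): 79 − 18 = 61 ≥ 50 [met]
  Stage I.1 carried; the burden remains with the claimant.
Stage I.2 — burden on claimant; standard: any credible evidence (weight exceeds 25).
    (b): 63 − 37 = 26 > 25 [met]
  All elements met at the final stage.
All stages carried — the claimant prevails on this issue.
— Issue II —
Stage II.1 — burden on claimant; standard: clear and convincing evidence (weight is at least 72).
    (c): 90 − 10 = 80 ≥ 72 [met]
    (d): 98 − 16 = 82 ≥ 72 [met]
  Stage II.1 carried; the burden shifts to the respondent.
Stage II.2 — burden on respondent; standard: a preponderance (weight is at least 49).
    (e): 88 − 43 = 45 < 49 [not met]
  Not every element is met, so the respondent fails to carry Stage II.2.
The claimant prevails on this issue.
Per-issue: Issue I → claimant; Issue II → claimant. The claimant must prevail on every issue; overall, the claimant prevails.

claimant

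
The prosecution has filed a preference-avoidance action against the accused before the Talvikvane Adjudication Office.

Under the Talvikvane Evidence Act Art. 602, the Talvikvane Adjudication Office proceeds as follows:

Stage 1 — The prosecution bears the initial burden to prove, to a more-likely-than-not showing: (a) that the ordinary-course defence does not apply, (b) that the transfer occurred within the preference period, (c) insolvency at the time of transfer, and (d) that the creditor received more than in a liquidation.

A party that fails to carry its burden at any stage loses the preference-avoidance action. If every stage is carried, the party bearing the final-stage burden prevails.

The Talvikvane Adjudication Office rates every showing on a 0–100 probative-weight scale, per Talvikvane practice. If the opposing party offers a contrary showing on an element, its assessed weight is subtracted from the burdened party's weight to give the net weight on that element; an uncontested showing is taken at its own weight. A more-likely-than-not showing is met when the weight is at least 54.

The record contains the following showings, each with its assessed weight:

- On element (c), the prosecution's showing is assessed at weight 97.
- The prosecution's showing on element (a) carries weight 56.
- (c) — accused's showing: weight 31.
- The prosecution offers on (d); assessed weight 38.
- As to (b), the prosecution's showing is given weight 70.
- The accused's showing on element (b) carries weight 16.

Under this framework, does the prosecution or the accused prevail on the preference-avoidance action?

Stage 1 — burden on prosecution; standard: a more-likely-than-not showing (weight is at least 54).
    (a): 56 ≥ 54 [met]
    (b): 70 − 16 = 54 ≥ 54 [met]
    (c): 97 − 31 = 66 ≥ 54 [met]
    (d): 38 < 54 [not met]
  Stage 1 not carried; the prosecution fails its burden.
So the accused prevails.

accused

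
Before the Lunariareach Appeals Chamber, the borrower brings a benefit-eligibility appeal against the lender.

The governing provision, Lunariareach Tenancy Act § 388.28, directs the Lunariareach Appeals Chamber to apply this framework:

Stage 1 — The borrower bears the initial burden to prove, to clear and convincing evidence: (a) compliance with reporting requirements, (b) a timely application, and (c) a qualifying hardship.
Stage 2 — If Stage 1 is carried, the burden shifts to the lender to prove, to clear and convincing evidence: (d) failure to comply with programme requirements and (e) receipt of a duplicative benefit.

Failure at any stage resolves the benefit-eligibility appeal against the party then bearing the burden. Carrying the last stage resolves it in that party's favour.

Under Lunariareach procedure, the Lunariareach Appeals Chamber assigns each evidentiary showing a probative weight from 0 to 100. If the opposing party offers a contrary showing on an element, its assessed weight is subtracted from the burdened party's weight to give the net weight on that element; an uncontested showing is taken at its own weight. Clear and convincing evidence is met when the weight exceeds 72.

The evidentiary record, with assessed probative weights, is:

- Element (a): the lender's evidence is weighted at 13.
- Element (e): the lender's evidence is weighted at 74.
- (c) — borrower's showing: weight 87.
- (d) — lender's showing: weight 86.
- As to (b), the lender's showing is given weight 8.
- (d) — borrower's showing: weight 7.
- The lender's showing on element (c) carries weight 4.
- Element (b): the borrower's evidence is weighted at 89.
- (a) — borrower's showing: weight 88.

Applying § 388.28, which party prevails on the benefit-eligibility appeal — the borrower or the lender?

Stage 1 — burden on borrower; standard: clear and convincing evidence (weight exceeds 72).
    (a): 88 − 13 = 75 > 72 [met]
    (b): 89 − 8 = 81 > 72 [met]
    (c): 87 − 4 = 83 > 72 [met]
  All elements met. The burden passes to the lender.
Stage 2 — burden on lender; standard: clear and convincing evidence (weight exceeds 72).
    (d): 86 − 7 = 79 > 72 [met]
    (e): 74 > 72 [met]
  All elements met at the final stage.
All stages carried — the lender prevails.

lender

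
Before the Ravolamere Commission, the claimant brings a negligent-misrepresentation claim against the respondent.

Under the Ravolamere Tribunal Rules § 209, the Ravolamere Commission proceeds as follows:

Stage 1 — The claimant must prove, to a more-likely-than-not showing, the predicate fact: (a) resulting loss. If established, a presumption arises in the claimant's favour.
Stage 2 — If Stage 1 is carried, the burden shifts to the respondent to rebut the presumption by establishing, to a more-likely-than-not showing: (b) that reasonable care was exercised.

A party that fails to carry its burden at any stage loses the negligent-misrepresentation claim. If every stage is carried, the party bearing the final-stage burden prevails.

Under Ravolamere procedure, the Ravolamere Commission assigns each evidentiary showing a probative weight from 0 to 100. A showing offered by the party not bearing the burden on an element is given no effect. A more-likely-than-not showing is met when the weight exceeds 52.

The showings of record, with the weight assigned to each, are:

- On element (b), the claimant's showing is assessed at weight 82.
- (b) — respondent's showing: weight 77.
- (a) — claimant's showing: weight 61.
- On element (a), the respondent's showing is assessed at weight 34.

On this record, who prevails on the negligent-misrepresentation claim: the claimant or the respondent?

At Stage 1 the claimant must meet a more-likely-than-not showing (weight exceeds 52): on (a) the weight is 61 (the respondent's 34 is given no effect), which does exceed 52, so (a) meets the standard.
  Stage 1 carried; the burden shifts to the respondent.
At Stage 2 the respondent must meet a more-likely-than-not showing (weight exceeds 52): on (b) the weight is 77 (the claimant's 82 is given no effect), > 52, so (b) meets the standard.
  The respondent carries the last stage.
All stages carried — the respondent prevails.

respondent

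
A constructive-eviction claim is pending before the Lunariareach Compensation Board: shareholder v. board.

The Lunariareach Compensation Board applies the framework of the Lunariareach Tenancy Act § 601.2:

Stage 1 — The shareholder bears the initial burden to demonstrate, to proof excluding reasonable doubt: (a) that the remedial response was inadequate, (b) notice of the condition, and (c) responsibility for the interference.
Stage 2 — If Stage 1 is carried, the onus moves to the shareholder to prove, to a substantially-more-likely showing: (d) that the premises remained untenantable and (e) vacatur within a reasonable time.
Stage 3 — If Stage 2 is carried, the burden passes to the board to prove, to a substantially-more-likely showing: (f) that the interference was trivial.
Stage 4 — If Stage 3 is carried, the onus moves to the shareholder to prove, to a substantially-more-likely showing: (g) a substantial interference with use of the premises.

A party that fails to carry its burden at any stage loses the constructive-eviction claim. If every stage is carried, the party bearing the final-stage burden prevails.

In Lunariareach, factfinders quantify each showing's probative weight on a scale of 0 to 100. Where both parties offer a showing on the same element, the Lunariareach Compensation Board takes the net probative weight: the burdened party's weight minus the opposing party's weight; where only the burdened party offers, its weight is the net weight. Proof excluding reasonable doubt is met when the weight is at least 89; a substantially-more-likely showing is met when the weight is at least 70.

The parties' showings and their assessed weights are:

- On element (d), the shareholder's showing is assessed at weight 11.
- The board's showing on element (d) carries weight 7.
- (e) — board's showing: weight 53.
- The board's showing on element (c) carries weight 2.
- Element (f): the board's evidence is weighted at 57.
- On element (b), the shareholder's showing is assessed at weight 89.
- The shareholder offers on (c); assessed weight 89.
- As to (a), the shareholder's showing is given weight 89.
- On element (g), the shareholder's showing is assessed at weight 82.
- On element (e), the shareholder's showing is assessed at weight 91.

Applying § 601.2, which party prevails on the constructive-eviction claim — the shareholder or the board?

board

At Stage 1 the shareholder must meet proof excluding reasonable doubt (weight is at least 89): on (a) the weight is 89, which does reach 89, so (a) meets the standard; on (b) the weight is 89, ≥ 89, so (b) meets the standard; on (c) the weight is 89 less the opposing 2 gives net 87, < 89, so (c) does not meet the standard.
  The shareholder does not carry Stage 1.
The board prevails.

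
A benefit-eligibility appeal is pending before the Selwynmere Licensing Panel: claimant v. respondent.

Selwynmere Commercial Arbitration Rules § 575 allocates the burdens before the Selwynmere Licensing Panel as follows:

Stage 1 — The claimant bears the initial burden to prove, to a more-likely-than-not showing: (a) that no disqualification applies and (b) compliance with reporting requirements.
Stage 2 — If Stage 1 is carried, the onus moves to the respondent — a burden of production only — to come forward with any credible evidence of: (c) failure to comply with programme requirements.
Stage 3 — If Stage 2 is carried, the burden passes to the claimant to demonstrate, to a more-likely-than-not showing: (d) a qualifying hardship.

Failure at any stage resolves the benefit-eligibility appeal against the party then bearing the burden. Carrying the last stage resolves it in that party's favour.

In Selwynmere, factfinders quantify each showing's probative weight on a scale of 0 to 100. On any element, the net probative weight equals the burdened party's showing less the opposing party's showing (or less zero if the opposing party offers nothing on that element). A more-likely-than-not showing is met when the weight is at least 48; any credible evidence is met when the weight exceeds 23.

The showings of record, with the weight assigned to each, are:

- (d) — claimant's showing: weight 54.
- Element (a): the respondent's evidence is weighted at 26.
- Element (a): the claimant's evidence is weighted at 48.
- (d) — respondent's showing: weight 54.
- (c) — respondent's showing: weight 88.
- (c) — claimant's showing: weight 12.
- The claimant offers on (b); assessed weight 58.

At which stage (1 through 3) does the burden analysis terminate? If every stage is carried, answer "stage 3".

stage 1

At Stage 1 the claimant must meet a more-likely-than-not showing (weight is at least 48): on (a) the weight is 48 less the opposing 26 gives net 22, < 48, so (a) does not meet the standard; on (b) the weight is 58, which does reach 48, so (b) meets the standard.
  The claimant does not carry Stage 1.
The analysis ends at Stage 1; the respondent prevails.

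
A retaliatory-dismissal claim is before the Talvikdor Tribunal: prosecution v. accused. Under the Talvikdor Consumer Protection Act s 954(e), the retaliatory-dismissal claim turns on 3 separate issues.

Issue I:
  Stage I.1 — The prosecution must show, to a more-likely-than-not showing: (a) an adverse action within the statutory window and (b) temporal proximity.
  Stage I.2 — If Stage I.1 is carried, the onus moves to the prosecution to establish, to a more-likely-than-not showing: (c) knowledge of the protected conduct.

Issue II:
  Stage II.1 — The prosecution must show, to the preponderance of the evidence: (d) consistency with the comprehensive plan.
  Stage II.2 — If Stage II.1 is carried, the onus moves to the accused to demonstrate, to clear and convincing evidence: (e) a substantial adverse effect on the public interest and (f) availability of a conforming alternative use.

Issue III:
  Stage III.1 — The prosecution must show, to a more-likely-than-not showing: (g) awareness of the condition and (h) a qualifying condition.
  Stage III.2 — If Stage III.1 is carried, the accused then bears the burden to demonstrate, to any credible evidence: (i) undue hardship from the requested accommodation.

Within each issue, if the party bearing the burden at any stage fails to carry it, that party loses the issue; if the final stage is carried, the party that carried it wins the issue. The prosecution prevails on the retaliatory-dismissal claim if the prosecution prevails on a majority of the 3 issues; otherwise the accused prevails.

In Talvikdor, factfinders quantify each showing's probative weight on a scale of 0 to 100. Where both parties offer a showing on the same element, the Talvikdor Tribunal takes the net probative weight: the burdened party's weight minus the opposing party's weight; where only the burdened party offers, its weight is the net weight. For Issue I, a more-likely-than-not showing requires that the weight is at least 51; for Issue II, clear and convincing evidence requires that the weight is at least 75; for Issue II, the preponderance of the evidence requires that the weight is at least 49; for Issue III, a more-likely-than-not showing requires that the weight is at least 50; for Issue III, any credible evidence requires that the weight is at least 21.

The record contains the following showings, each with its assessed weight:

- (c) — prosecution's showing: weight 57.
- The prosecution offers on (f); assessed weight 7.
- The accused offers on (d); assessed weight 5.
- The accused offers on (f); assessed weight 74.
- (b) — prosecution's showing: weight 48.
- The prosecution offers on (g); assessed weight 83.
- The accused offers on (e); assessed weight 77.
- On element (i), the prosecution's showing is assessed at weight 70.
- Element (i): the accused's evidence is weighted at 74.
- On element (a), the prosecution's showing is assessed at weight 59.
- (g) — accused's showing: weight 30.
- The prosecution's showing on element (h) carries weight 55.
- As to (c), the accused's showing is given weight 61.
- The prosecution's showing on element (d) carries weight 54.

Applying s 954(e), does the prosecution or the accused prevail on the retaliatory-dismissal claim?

— Issue I —
Stage I.1 — burden on prosecution; standard: a more-likely-than-not showing (weight is at least 51).
    (a): 59 ≥ 51 [met]
    (b): 48 < 51 [not met]
  The prosecution does not carry Stage I.1.
So the accused prevails on this issue.
— Issue II —
Stage II.1 (prosecution, the preponderance of the evidence, weight is at least 49): (d) net 54−5=49 ≥ 49 — meets.
  Stage II.1 carried; the burden shifts to the accused.
Stage II.2 (accused, clear and convincing evidence, weight is at least 75): (e) 77 ≥ 75 — meets; (f) net 74−7=67 < 75 — fails.
  Stage II.2 not carried; the accused fails its burden.
The analysis ends at Stage II.2; the prosecution prevails on this issue.
— Issue III —
Stage III.1 (prosecution, a more-likely-than-not showing, weight is at least 50): (g) net 83−30=53 ≥ 50 — meets; (h) 55 ≥ 50 — meets.
  Stage III.1 is satisfied; the onus moves to the accused.
Stage III.2 (accused, any credible evidence, weight is at least 21): (i) net 74−70=4 < 21 — fails.
  Stage III.2 not carried; the accused fails its burden.
So the prosecution prevails on this issue.
Per-issue: Issue I → accused; Issue II → prosecution; Issue III → prosecution. The prosecution must prevail on a majority of issues; overall, the prosecution prevails.

prosecution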